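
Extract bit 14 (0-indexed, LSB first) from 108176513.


0b110011100101010010010000001, position 14 = 0

0


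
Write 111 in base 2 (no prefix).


111 = 1101111 in binary

1101111


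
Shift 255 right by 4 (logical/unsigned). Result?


0b11111111 >> 4 = 0b1111 = 15

15


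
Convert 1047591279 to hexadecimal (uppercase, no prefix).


1047591279 = 3E70F96F hex

3E70F96F


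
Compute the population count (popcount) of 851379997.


0b110010101111110000011100011101 has 17 set bits

17


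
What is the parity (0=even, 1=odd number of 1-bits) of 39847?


0b1001101110100111 has 10 ones => parity 0

0


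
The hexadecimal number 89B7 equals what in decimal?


89B7 hex = 35255 decimal

35255


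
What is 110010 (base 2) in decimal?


110010 in decimal = 50

50


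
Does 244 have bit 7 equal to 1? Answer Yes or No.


0b11110100, bit 7 = 1. Yes

Yes


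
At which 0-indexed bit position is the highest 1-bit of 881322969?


0b110100100001111110101111011001. Highest set bit at position 29

29


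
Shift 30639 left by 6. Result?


0b111011110101111 << 6 = 0b111011110101111000000 = 1960896

1960896


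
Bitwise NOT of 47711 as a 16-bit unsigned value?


~0b1011101001011111 = 0b100010110100000 = 17824 (16-bit unsigned)

17824


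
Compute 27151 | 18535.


0b110101000001111 | 0b100100001100111 = 0b110101001101111 = 27247

27247


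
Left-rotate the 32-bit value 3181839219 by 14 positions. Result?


Rotate 0b10111101101001110000001101110011 left by 14 (32-bit) = 0b11000000110111001110111101101001 = 3235704681

3235704681


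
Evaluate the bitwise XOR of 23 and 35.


0b10111 ^ 0b100011 = 0b110100 = 52

52


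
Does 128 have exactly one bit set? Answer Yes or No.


0b10000000. Only one bit set => Yes

Yes


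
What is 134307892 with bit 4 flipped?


134307892 ^ (1 << 4) = 134307892 ^ 16 = 134307876

134307876


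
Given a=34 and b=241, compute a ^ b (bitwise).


34 ^ 241 = 211

211


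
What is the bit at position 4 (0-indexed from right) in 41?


0b101001, position 4 = 0

0


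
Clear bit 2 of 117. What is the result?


117 & ~(1 << 2) = 113

113


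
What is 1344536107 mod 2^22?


1344536107 & 4194303 = 2358827

2358827


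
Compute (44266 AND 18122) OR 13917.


Step 1: 44266 & 18122 = 1226
Step 2: 1226 | 13917 = 14047

14047


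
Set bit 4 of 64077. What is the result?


64077 | (1 << 4) = 64077 | 16 = 64093

64093


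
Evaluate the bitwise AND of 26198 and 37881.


0b110011001010110 & 0b1001001111111001 = 0b1001010000 = 592

592


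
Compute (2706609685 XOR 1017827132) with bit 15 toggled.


Step 1: 2706609685 ^ 1017827132 = 2650364201
Step 2: 2650364201 ^ (1 << 15) = 2650364201 ^ 32768 = 2650396969

2650396969


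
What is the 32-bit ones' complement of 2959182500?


2959182500 ^ 4294967295 = 1335784795

1335784795


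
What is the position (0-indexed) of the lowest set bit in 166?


0b10100110. Lowest set bit at position 1

1


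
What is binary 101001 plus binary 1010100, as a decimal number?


101001 + 1010100 = 1111101 = 125

125


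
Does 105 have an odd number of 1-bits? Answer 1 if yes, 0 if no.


0b1101001 has 4 ones => parity 0

0


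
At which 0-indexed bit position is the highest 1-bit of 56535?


0b1101110011010111. Highest set bit at position 15

15


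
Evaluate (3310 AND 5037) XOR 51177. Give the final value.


Step 1: 3310 & 5037 = 172
Step 2: 172 ^ 51177 = 51013

51013


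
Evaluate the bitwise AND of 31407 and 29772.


0b111101010101111 & 0b111010001001100 = 0b111000000001100 = 28684

28684


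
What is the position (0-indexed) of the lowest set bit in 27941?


0b110110100100101. Lowest set bit at position 0

0


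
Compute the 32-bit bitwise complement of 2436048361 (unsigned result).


~0b10010001001100110010010111101001 = 0b1101110110011001101101000010110 = 1858918934 (32-bit unsigned)

1858918934


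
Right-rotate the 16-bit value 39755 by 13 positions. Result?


Rotate 0b1001101101001011 right by 13 (16-bit) = 0b1101101001011100 = 55900

55900


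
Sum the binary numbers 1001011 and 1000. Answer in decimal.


1001011 + 1000 = 1010011 = 83

83


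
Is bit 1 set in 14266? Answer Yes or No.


0b11011110111010, bit 1 = 1. Yes

Yes


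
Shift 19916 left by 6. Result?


0b100110111001100 << 6 = 0b100110111001100000000 = 1274624

1274624


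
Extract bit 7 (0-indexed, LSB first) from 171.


0b10101011, position 7 = 1

1


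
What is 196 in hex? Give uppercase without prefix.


196 = C4 hex

C4


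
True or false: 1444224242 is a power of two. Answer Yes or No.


0b1010110000101010001110011110010. Multiple bits set => No

No


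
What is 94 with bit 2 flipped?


94 ^ (1 << 2) = 94 ^ 4 = 90

90


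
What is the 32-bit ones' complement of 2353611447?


2353611447 ^ 4294967295 = 1941355848

1941355848


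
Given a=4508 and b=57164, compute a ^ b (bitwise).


4508 ^ 57164 = 52944

52944


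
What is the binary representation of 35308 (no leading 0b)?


35308 = 1000100111101100 in binary

1000100111101100


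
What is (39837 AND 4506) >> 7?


Step 1: 39837 & 4506 = 4504
Step 2: 4504 >> 7 = 35

35


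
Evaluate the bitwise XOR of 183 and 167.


0b10110111 ^ 0b10100111 = 0b10000 = 16

16


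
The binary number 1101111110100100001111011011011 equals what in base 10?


1101111110100100001111011011011 in decimal = 1876041435

1876041435


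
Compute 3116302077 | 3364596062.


0b10111001101111101111111011111101 | 0b11001000100010111010100101011110 = 0b11111001101111111111111111111111 = 4190109695

4190109695


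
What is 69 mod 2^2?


69 & 3 = 1

1


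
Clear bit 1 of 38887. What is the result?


38887 & ~(1 << 1) = 38885

38885


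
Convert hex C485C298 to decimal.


C485C298 hex = 3297100440 decimal

3297100440


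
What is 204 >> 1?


0b11001100 >> 1 = 0b1100110 = 102

102


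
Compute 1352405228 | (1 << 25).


1352405228 | (1 << 25) = 1352405228 | 33554432 = 1385959660

1385959660


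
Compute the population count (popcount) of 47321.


0b1011100011011001 has 9 set bits

9


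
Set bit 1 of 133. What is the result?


133 | (1 << 1) = 133 | 2 = 135

135


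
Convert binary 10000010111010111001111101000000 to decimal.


10000010111010111001111101000000 in decimal = 2196479808

2196479808


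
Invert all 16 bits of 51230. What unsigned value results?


51230 ^ 65535 = 14305

14305


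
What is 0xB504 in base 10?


B504 hex = 46340 decimal

46340


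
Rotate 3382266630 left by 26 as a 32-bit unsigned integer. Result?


Rotate 0b11001001100110010100101100000110 left by 26 (32-bit) = 0b11011001001100110010100101100 = 455501100

455501100


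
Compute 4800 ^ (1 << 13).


4800 ^ (1 << 13) = 4800 ^ 8192 = 12992

12992


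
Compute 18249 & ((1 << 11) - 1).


18249 & 2047 = 1865

1865


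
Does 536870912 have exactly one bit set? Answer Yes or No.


0b100000000000000000000000000000. Only one bit set => Yes

Yes


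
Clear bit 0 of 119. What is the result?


119 & ~(1 << 0) = 118

118


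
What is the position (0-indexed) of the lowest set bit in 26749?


0b110100001111101. Lowest set bit at position 0

0


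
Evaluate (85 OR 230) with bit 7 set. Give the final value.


Step 1: 85 | 230 = 247
Step 2: 247 | (1 << 7) = 247 | 128 = 247

247


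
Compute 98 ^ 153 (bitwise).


0b1100010 ^ 0b10011001 = 0b11111011 = 251

251


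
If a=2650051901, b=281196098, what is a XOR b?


2650051901 ^ 281196098 = 2369135487

2369135487


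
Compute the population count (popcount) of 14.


0b1110 has 3 set bits

3


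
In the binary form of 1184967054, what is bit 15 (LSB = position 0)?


0b1000110101000010010100110001110, position 15 = 0

0


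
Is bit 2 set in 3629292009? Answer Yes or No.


0b11011000010100101001100111101001, bit 2 = 0. No

No


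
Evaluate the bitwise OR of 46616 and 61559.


0b1011011000011000 | 0b1111000001110111 = 0b1111011001111111 = 63103

63103


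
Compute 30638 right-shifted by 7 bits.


0b111011110101110 >> 7 = 0b11101111 = 239

239


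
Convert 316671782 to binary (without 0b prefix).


316671782 = 10010111000000000011100100110 in binary

10010111000000000011100100110


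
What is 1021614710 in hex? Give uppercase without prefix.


1021614710 = 3CE49A76 hex

3CE49A76


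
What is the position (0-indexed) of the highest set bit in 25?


0b11001. Highest set bit at position 4

4


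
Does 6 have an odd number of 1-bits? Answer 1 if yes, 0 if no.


0b110 has 2 ones => parity 0

0


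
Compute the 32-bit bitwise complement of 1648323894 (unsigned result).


~0b1100010001111110110110100110110 = 0b10011101110000001001001011001001 = 2646643401 (32-bit unsigned)

2646643401


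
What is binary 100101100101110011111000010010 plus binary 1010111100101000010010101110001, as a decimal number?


100101100101110011111000010010 + 1010111100101000010010101110001 = 1111101001010110110001110000011 = 2099995523

2099995523


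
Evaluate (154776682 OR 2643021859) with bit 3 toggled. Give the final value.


Step 1: 154776682 | 2643021859 = 2646209643
Step 2: 2646209643 ^ (1 << 3) = 2646209643 ^ 8 = 2646209635

2646209635


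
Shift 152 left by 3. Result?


0b10011000 << 3 = 0b10011000000 = 1216

1216


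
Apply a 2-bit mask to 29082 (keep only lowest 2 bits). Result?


29082 & 3 = 2

2


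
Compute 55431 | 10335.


0b1101100010000111 | 0b10100001011111 = 0b1111100011011111 = 63711

63711


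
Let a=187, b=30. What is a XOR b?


187 ^ 30 = 165

165


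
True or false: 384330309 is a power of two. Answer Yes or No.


0b10110111010000110101001000101. Multiple bits set => No

No


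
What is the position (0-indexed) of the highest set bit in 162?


0b10100010. Highest set bit at position 7

7


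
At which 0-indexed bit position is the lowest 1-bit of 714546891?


0b101010100101110001111011001011. Lowest set bit at position 0

0


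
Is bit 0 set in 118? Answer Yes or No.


0b1110110, bit 0 = 0. No

No


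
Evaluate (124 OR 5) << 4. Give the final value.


Step 1: 124 | 5 = 125
Step 2: 125 << 4 = 2000

2000


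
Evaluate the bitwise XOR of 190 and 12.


0b10111110 ^ 0b1100 = 0b10110010 = 178

178


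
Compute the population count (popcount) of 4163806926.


0b11111000001011101010011011001110 has 18 set bits

18


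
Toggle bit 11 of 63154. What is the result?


63154 ^ (1 << 11) = 63154 ^ 2048 = 65202

65202


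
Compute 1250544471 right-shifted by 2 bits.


0b1001010100010011100101101010111 >> 2 = 0b10010101000100111001011010101 = 312636117

312636117


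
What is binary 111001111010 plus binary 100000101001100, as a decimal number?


111001111010 + 100000101001100 = 100111111000110 = 20422

20422


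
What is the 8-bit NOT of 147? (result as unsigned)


~0b10010011 = 0b1101100 = 108 (8-bit unsigned)

108


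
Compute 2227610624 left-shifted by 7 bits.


0b10000100110001101010010000000000 << 7 = 0b100001001100011010100100000000000000000 = 285134159872

285134159872


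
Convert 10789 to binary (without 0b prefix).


10789 = 10101000100101 in binary

10101000100101


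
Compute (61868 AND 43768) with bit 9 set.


Step 1: 61868 & 43768 = 41128
Step 2: 41128 | (1 << 9) = 41128 | 512 = 41640

41640


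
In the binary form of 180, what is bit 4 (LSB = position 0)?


0b10110100, position 4 = 1

1


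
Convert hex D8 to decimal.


D8 hex = 216 decimal

216


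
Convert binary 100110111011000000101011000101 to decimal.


100110111011000000101011000101 in decimal = 653003461

653003461


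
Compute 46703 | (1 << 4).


46703 | (1 << 4) = 46703 | 16 = 46719

46719


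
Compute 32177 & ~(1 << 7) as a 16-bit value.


32177 & ~(1 << 7) = 32049

32049


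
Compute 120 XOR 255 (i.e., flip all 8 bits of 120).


120 ^ 255 = 135

135


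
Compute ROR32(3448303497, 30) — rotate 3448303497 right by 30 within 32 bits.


Rotate 0b11001101100010001110111110001001 right by 30 (32-bit) = 0b110110001000111011111000100111 = 908312103

908312103


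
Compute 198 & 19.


0b11000110 & 0b10011 = 0b10 = 2

2


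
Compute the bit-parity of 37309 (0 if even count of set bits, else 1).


0b1001000110111101 has 9 ones => parity 1

1


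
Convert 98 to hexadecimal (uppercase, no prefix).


98 = 62 hex

62


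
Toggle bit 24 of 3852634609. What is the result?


3852634609 ^ (1 << 24) = 3852634609 ^ 16777216 = 3835857393

3835857393


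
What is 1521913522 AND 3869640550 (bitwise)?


0b1011010101101101000111010110010 & 0b11100110101001100000011101100110 = 0b1000010101001100000011000100010 = 1118176802

1118176802


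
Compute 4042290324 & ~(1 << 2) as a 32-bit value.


4042290324 & ~(1 << 2) = 4042290320

4042290320


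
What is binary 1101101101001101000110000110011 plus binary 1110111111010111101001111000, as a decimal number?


1101101101001101000110000110011 + 1110111111010111101001111000 = 1111100101001000000011010101011 = 2091124395

2091124395


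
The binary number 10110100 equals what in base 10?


10110100 in decimal = 180

180


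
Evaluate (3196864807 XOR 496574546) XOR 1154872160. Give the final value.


Step 1: 3196864807 ^ 496574546 = 2736089461
Step 2: 2736089461 ^ 1154872160 = 3888159253

3888159253


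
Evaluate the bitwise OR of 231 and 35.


0b11100111 | 0b100011 = 0b11100111 = 231

231


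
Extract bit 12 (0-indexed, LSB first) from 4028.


0b111110111100, position 12 = 0

0


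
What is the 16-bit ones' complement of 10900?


10900 ^ 65535 = 54635

54635


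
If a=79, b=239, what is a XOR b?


79 ^ 239 = 160

160


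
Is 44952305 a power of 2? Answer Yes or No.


0b10101011011110101011110001. Multiple bits set => No

No


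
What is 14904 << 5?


0b11101000111000 << 5 = 0b1110100011100000000 = 476928

476928


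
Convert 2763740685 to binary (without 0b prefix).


2763740685 = 10100100101110110101011000001101 in binary

10100100101110110101011000001101


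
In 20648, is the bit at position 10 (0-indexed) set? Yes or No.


0b101000010101000, bit 10 = 0. No

No


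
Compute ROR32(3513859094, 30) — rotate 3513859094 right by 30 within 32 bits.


Rotate 0b11010001011100010011110000010110 right by 30 (32-bit) = 0b1000101110001001111000001011011 = 1170534491

1170534491


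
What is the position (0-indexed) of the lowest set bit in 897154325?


0b110101011110010111110100010101. Lowest set bit at position 0

0


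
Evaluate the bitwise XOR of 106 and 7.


0b1101010 ^ 0b111 = 0b1101101 = 109

109


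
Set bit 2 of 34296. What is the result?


34296 | (1 << 2) = 34296 | 4 = 34300

34300


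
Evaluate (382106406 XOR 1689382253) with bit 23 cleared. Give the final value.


Step 1: 382106406 ^ 1689382253 = 1920439883
Step 2: 1920439883 & ~(1 << 23) = 1920439883

1920439883


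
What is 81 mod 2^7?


81 & 127 = 81

81


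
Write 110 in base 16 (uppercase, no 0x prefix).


110 = 6E hex

6E


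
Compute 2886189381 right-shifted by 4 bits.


0b10101100000001111100000101000101 >> 4 = 0b1010110000000111110000010100 = 180386836

180386836


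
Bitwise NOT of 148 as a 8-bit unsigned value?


~0b10010100 = 0b1101011 = 107 (8-bit unsigned)

107


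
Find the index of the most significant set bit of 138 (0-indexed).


0b10001010. Highest set bit at position 7

7


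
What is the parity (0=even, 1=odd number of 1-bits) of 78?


0b1001110 has 4 ones => parity 0

0


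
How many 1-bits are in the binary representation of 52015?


0b1100101100101111 has 10 set bits

10


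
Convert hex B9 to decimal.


B9 hex = 185 decimal

185


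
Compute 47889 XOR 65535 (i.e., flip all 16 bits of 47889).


47889 ^ 65535 = 17646

17646


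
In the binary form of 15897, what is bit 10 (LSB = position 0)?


0b11111000011001, position 10 = 1

1


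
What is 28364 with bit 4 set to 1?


28364 | (1 << 4) = 28364 | 16 = 28380

28380


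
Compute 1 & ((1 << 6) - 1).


1 & 63 = 1

1


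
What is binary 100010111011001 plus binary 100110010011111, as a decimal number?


100010111011001 + 100110010011111 = 1001001001111000 = 37496

37496


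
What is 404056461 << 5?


0b11000000101010110100110001101 << 5 = 0b1100000010101011010011000110100000 = 12929806752

12929806752


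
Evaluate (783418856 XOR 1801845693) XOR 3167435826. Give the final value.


Step 1: 783418856 ^ 1801845693 = 1171783253
Step 2: 1171783253 ^ 3167435826 = 4179411559

4179411559


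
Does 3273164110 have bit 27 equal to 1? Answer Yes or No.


0b11000011000110001000010101001110, bit 27 = 0. No

No


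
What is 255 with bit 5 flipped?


255 ^ (1 << 5) = 255 ^ 32 = 223

223


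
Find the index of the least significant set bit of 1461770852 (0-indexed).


0b1010111001000001101101001100100. Lowest set bit at position 2

2


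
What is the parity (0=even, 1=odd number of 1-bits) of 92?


0b1011100 has 4 ones => parity 0

0


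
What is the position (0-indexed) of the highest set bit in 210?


0b11010010. Highest set bit at position 7

7


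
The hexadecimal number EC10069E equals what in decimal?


EC10069E hex = 3960473246 decimal

3960473246


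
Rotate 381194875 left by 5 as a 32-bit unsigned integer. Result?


Rotate 0b10110101110001001001001111011 left by 5 (32-bit) = 0b11010111000100100100111101100010 = 3608301410

3608301410


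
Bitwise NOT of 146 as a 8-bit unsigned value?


~0b10010010 = 0b1101101 = 109 (8-bit unsigned)

109


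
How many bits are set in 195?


0b11000011 has 4 set bits

4


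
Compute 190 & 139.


0b10111110 & 0b10001011 = 0b10001010 = 138

138


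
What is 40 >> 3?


0b101000 >> 3 = 0b101 = 5

5


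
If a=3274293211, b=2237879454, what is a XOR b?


3274293211 ^ 2237879454 = 1179315013

1179315013


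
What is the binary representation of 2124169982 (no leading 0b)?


2124169982 = 1111110100111000100001011111110 in binary

1111110100111000100001011111110


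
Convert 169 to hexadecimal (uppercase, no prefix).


169 = A9 hex

A9


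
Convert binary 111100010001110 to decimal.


111100010001110 in decimal = 30862

30862


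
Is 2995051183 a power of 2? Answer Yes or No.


0b10110010100001001101101010101111. Multiple bits set => No

No


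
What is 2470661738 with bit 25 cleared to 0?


2470661738 & ~(1 << 25) = 2437107306

2437107306


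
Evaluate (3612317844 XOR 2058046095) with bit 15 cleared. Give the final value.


Step 1: 3612317844 ^ 2058046095 = 2917454363
Step 2: 2917454363 & ~(1 << 15) = 2917421595

2917421595


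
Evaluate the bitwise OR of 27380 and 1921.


0b110101011110100 | 0b11110000001 = 0b110111111110101 = 28661

28661


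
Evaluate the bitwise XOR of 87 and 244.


0b1010111 ^ 0b11110100 = 0b10100011 = 163

163


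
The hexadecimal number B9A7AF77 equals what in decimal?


B9A7AF77 hex = 3114774391 decimal

3114774391


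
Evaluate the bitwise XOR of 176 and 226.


0b10110000 ^ 0b11100010 = 0b1010010 = 82

82


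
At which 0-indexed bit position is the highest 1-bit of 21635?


0b101010010000011. Highest set bit at position 14

14


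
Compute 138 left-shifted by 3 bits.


0b10001010 << 3 = 0b10001010000 = 1104

1104


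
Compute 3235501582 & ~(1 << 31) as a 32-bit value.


3235501582 & ~(1 << 31) = 1088017934

1088017934


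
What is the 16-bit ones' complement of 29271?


29271 ^ 65535 = 36264

36264


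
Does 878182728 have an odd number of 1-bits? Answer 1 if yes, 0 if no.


0b110100010110000000000101001000 has 9 ones => parity 1

1


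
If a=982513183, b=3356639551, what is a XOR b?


982513183 ^ 3356639551 = 4070422304

4070422304


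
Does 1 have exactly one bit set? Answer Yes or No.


0b1. Only one bit set => Yes

Yes


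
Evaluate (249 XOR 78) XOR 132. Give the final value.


Step 1: 249 ^ 78 = 183
Step 2: 183 ^ 132 = 51

51


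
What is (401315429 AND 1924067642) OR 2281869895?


Step 1: 401315429 & 1924067642 = 313167904
Step 2: 313167904 | 2281869895 = 2594869863

2594869863


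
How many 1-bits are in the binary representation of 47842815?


0b10110110100000010111111111 has 16 set bits

16


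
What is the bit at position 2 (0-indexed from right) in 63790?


0b1111100100101110, position 2 = 1

1


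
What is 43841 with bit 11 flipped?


43841 ^ (1 << 11) = 43841 ^ 2048 = 41793

41793


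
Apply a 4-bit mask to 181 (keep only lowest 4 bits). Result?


181 & 15 = 5

5


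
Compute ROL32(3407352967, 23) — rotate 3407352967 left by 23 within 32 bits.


Rotate 0b11001011000110000001010010000111 left by 23 (32-bit) = 0b1000011111001011000110000001010 = 1139117066

1139117066


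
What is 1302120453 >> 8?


0b1001101100111001100100000000101 >> 8 = 0b10011011001110011001000 = 5086408

5086408


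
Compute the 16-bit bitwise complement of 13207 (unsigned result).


~0b11001110010111 = 0b1100110001101000 = 52328 (16-bit unsigned)

52328


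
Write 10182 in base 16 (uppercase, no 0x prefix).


10182 = 27C6 hex

27C6


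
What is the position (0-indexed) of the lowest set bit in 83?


0b1010011. Lowest set bit at position 0

0


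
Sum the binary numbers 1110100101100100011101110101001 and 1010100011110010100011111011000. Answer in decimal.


1110100101100100011101110101001 + 1010100011110010100011111011000 = 11001001001010111000001110000001 = 3375072129

3375072129


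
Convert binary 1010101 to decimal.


1010101 in decimal = 85

85


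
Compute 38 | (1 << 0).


38 | (1 << 0) = 38 | 1 = 39

39


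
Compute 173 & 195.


0b10101101 & 0b11000011 = 0b10000001 = 129

129


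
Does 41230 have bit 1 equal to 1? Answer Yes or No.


0b1010000100001110, bit 1 = 1. Yes

Yes


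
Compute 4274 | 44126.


0b1000010110010 | 0b1010110001011110 = 0b1011110011111110 = 48382

48382


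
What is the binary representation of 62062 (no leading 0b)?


62062 = 1111001001101110 in binary

1111001001101110


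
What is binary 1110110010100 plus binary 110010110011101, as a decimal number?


1110110010100 + 110010110011101 = 1000001100110001 = 33585

33585


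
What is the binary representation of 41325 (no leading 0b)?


41325 = 1010000101101101 in binary

1010000101101101


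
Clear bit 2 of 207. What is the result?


207 & ~(1 << 2) = 203

203


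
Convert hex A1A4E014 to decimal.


A1A4E014 hex = 2711937044 decimal

2711937044


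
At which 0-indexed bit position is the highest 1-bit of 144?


0b10010000. Highest set bit at position 7

7


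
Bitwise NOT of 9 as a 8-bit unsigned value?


~0b1001 = 0b11110110 = 246 (8-bit unsigned)

246


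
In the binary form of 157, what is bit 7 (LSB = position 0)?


0b10011101, position 7 = 1

1


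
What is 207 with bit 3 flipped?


207 ^ (1 << 3) = 207 ^ 8 = 199

199


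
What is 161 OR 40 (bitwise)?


0b10100001 | 0b101000 = 0b10101001 = 169

169


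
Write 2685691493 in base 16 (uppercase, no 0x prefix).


2685691493 = A0146665 hex

A0146665


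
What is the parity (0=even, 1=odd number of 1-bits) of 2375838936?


0b10001101100111000110110011011000 has 16 ones => parity 0

0


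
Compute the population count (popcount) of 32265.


0b111111000001001 has 8 set bits

8


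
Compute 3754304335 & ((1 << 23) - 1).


3754304335 & 8388607 = 4596559

4596559


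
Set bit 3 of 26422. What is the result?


26422 | (1 << 3) = 26422 | 8 = 26430

26430


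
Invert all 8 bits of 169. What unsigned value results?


169 ^ 255 = 86

86


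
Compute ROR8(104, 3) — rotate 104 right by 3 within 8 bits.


Rotate 0b1101000 right by 3 (8-bit) = 0b1101 = 13

13


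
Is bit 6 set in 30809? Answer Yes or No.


0b111100001011001, bit 6 = 1. Yes

Yes


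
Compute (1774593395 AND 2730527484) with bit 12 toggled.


Step 1: 1774593395 & 2730527484 = 549453936
Step 2: 549453936 ^ (1 << 12) = 549453936 ^ 4096 = 549458032

549458032


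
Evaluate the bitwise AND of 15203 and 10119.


0b11101101100011 & 0b10011110000111 = 0b10001100000011 = 8963

8963


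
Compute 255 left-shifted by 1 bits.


0b11111111 << 1 = 0b111111110 = 510

510


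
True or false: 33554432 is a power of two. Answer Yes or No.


0b10000000000000000000000000. Only one bit set => Yes

Yes


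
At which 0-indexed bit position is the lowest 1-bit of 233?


0b11101001. Lowest set bit at position 0

0


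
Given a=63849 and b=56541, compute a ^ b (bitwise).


63849 ^ 56541 = 9652

9652


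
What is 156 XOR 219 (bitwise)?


0b10011100 ^ 0b11011011 = 0b1000111 = 71

71


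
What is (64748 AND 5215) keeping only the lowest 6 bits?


Step 1: 64748 & 5215 = 5196
Step 2: 5196 & 63 = 12

12


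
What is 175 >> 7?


0b10101111 >> 7 = 0b1 = 1

1


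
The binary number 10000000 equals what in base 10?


10000000 in decimal = 128

128


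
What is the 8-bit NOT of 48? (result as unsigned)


~0b110000 = 0b11001111 = 207 (8-bit unsigned)

207


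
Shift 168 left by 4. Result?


0b10101000 << 4 = 0b101010000000 = 2688

2688


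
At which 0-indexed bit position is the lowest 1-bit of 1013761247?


0b111100011011001100010011011111. Lowest set bit at position 0

0


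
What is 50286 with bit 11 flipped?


50286 ^ (1 << 11) = 50286 ^ 2048 = 52334

52334


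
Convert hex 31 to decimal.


31 hex = 49 decimal

49


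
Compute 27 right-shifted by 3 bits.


0b11011 >> 3 = 0b11 = 3

3


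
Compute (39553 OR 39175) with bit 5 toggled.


Step 1: 39553 | 39175 = 39815
Step 2: 39815 ^ (1 << 5) = 39815 ^ 32 = 39847

39847


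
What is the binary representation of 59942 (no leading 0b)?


59942 = 1110101000100110 in binary

1110101000100110


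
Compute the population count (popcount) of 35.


0b100011 has 3 set bits

3


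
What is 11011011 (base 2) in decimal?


11011011 in decimal = 219

219


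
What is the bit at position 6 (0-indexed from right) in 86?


0b1010110, position 6 = 1

1


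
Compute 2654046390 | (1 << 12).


2654046390 | (1 << 12) = 2654046390 | 4096 = 2654050486

2654050486


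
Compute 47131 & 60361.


0b1011100000011011 & 0b1110101111001001 = 0b1010100000001001 = 43017

43017


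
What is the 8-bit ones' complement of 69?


69 ^ 255 = 186

186


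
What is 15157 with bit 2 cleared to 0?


15157 & ~(1 << 2) = 15153

15153


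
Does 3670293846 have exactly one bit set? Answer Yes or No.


0b11011010110001000011110101010110. Multiple bits set => No

No


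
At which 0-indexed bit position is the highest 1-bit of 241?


0b11110001. Highest set bit at position 7

7


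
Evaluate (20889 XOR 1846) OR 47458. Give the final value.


Step 1: 20889 ^ 1846 = 22191
Step 2: 22191 | 47458 = 65519

65519


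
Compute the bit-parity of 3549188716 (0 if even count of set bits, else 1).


0b11010011100011000101001001101100 has 15 ones => parity 1

1


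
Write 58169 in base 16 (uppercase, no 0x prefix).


58169 = E339 hex

E339


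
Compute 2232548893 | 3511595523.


0b10000101000100011111111000011101 | 0b11010001010011101011001000000011 = 0b11010101010111111111111000011111 = 3579837983

3579837983


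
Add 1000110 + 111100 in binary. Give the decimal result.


1000110 + 111100 = 10000010 = 130

130


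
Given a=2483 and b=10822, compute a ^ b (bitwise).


2483 ^ 10822 = 9205

9205


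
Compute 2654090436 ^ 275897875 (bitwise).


0b10011110001100100011010011000100 ^ 0b10000011100011101111000010011 = 0b10001110010000111110101011010111 = 2386815703

2386815703


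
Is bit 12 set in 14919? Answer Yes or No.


0b11101001000111, bit 12 = 1. Yes

Yes


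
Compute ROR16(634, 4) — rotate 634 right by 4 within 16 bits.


Rotate 0b1001111010 right by 4 (16-bit) = 0b1010000000100111 = 40999

40999


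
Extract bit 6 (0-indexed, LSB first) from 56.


0b111000, position 6 = 0

0


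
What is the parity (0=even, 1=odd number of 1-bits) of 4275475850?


0b11111110110101101001010110001010 has 19 ones => parity 1

1


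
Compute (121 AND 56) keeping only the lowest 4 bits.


Step 1: 121 & 56 = 56
Step 2: 56 & 15 = 8

8


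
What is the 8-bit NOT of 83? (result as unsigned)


~0b1010011 = 0b10101100 = 172 (8-bit unsigned)

172


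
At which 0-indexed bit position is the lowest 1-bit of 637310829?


0b100101111111001001011101101101. Lowest set bit at position 0

0


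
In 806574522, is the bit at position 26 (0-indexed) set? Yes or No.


0b110000000100110101100110111010, bit 26 = 0. No

No


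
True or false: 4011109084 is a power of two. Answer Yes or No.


0b11101111000101001010101011011100. Multiple bits set => No

No


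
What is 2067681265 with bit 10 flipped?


2067681265 ^ (1 << 10) = 2067681265 ^ 1024 = 2067680241

2067680241


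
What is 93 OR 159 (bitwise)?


0b1011101 | 0b10011111 = 0b11011111 = 223

223


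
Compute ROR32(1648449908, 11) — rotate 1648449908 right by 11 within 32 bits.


Rotate 0b1100010010000010101100101110100 right by 11 (32-bit) = 0b101110100011000100100000101011 = 780945451

780945451


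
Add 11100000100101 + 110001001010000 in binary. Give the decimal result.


11100000100101 + 110001001010000 = 1001101001110101 = 39541

39541


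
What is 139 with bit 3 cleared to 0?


139 & ~(1 << 3) = 131

131


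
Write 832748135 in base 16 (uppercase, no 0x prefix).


832748135 = 31A2BA67 hex

31A2BA67


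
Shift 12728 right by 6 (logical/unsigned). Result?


0b11000110111000 >> 6 = 0b11000110 = 198

198


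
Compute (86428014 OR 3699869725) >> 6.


Step 1: 86428014 | 3699869725 = 3718760831
Step 2: 3718760831 >> 6 = 58105637

58105637


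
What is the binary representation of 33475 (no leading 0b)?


33475 = 1000001011000011 in binary

1000001011000011


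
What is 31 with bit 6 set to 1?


31 | (1 << 6) = 31 | 64 = 95

95


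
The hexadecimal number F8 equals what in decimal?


F8 hex = 248 decimal

248


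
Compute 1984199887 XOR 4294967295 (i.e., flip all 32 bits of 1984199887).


1984199887 ^ 4294967295 = 2310767408

2310767408


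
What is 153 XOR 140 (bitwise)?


0b10011001 ^ 0b10001100 = 0b10101 = 21

21


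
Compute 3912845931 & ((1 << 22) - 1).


3912845931 & 4194303 = 3754603

3754603


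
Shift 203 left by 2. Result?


0b11001011 << 2 = 0b1100101100 = 812

812


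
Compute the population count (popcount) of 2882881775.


0b10101011110101010100100011101111 has 19 set bits

19


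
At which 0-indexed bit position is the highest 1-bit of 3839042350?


0b11100100110100110010001100101110. Highest set bit at position 31

31


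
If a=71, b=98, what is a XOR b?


71 ^ 98 = 37

37


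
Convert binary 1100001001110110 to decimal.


1100001001110110 in decimal = 49782

49782


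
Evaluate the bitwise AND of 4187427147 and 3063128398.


0b11111001100101110001000101001011 & 0b10110110100100111010000101001110 = 0b10110000100100110000000101001010 = 2962424138

2962424138


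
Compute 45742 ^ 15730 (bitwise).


0b1011001010101110 ^ 0b11110101110010 = 0b1000111111011100 = 36828

36828


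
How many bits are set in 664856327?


0b100111101000001110011100000111 has 15 set bits

15


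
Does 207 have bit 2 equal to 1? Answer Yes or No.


0b11001111, bit 2 = 1. Yes

Yes


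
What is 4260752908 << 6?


0b11111101111101011110111000001100 << 6 = 0b11111101111101011110111000001100000000 = 272688186112

272688186112


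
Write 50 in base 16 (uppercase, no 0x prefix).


50 = 32 hex

32


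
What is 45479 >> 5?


0b1011000110100111 >> 5 = 0b10110001101 = 1421

1421


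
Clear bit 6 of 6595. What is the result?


6595 & ~(1 << 6) = 6531

6531


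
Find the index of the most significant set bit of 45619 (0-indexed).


0b1011001000110011. Highest set bit at position 15

15


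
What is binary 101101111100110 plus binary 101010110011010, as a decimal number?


101101111100110 + 101010110011010 = 1011000110000000 = 45440

45440


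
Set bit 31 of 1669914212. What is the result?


1669914212 | (1 << 31) = 1669914212 | 2147483648 = 3817397860

3817397860


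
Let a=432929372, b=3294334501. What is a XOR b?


432929372 ^ 3294334501 = 3717624953

3717624953


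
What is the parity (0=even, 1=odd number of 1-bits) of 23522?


0b101101111100010 has 9 ones => parity 1

1


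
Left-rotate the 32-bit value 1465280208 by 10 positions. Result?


Rotate 0b1010111010101100110011011010000 left by 10 (32-bit) = 0b1011001100110110100000101011101 = 1503347037

1503347037


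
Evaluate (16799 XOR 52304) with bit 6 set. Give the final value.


Step 1: 16799 ^ 52304 = 36303
Step 2: 36303 | (1 << 6) = 36303 | 64 = 36303

36303


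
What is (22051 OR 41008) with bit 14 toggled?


Step 1: 22051 | 41008 = 63027
Step 2: 63027 ^ (1 << 14) = 63027 ^ 16384 = 46643

46643


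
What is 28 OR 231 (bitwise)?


0b11100 | 0b11100111 = 0b11111111 = 255

255


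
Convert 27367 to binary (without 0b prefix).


27367 = 110101011100111 in binary

110101011100111


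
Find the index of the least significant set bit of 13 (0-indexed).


0b1101. Lowest set bit at position 0

0


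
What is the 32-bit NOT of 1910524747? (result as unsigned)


~0b1110001111000000100101101001011 = 0b10001110000111111011010010110100 = 2384442548 (32-bit unsigned)

2384442548


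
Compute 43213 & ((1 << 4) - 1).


43213 & 15 = 13

13


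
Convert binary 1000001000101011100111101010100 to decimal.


1000001000101011100111101010100 in decimal = 1091948372

1091948372


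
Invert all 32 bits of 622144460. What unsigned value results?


622144460 ^ 4294967295 = 3672822835

3672822835


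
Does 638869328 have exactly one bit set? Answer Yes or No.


0b100110000101000101111101010000. Multiple bits set => No

No


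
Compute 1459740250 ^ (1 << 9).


1459740250 ^ (1 << 9) = 1459740250 ^ 512 = 1459739738

1459739738


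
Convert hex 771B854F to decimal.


771B854F hex = 1998292303 decimal

1998292303


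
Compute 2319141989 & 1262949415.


0b10001010001110110100110001100101 & 0b1001011010001110001010000100111 = 0b1010000000110000010000100101 = 167969829

167969829


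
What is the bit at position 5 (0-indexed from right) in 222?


0b11011110, position 5 = 0

0


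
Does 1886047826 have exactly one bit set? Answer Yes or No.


0b1110000011010101100111001010010. Multiple bits set => No

No


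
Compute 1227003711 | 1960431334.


0b1001001001000101001011100111111 | 0b1110100110110011100111011100110 = 0b1111101111110111101111111111111 = 2113658879

2113658879


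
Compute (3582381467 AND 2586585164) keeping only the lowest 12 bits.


Step 1: 3582381467 & 2586585164 = 2416183304
Step 2: 2416183304 & 4095 = 2056

2056


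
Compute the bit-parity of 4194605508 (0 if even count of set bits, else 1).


0b11111010000001001001100111000100 has 14 ones => parity 0

0


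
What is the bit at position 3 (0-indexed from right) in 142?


0b10001110, position 3 = 1

1


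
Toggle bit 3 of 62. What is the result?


62 ^ (1 << 3) = 62 ^ 8 = 54

54


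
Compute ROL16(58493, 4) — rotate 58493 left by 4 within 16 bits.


Rotate 0b1110010001111101 left by 4 (16-bit) = 0b100011111011110 = 18398

18398


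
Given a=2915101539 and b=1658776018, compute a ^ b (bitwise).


2915101539 ^ 1658776018 = 3474850481

3474850481


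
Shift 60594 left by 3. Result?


0b1110110010110010 << 3 = 0b1110110010110010000 = 484752

484752


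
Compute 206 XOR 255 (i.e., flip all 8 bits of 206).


206 ^ 255 = 49

49


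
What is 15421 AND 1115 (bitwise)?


0b11110000111101 & 0b10001011011 = 0b10000011001 = 1049

1049


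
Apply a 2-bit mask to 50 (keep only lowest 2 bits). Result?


50 & 3 = 2

2


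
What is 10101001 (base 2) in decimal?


10101001 in decimal = 169

169


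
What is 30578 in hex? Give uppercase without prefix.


30578 = 7772 hex

7772


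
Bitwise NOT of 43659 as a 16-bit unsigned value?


~0b1010101010001011 = 0b101010101110100 = 21876 (16-bit unsigned)

21876


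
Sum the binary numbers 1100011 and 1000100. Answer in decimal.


1100011 + 1000100 = 10100111 = 167

167


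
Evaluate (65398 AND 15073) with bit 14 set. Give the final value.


Step 1: 65398 & 15073 = 14944
Step 2: 14944 | (1 << 14) = 14944 | 16384 = 31328

31328


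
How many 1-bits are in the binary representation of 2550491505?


0b10011000000001010110100101110001 has 13 set bits

13


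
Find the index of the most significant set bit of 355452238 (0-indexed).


0b10101001011111100010101001110. Highest set bit at position 28

28


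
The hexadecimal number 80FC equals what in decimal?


80FC hex = 33020 decimal

33020


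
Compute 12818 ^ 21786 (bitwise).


0b11001000010010 ^ 0b101010100011010 = 0b110011100001000 = 26376

26376


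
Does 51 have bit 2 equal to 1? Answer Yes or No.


0b110011, bit 2 = 0. No

No


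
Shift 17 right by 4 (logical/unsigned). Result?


0b10001 >> 4 = 0b1 = 1

1


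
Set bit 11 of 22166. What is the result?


22166 | (1 << 11) = 22166 | 2048 = 24214

24214


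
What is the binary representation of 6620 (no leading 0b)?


6620 = 1100111011100 in binary

1100111011100


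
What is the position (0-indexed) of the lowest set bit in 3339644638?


0b11000111000011101110111011011110. Lowest set bit at position 1

1


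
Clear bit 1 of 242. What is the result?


242 & ~(1 << 1) = 240

240


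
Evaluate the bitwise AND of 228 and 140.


0b11100100 & 0b10001100 = 0b10000100 = 132

132


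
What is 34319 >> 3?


0b1000011000001111 >> 3 = 0b1000011000001 = 4289

4289


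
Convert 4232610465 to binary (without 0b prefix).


4232610465 = 11111100010010001000001010100001 in binary

11111100010010001000001010100001


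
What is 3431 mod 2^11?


3431 & 2047 = 1383

1383


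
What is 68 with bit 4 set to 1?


68 | (1 << 4) = 68 | 16 = 84

84


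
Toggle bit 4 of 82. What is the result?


82 ^ (1 << 4) = 82 ^ 16 = 66

66


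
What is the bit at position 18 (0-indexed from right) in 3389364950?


0b11001010000001011001101011010110, position 18 = 1

1


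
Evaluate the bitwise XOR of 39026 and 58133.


0b1001100001110010 ^ 0b1110001100010101 = 0b111101101100111 = 31591

31591
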